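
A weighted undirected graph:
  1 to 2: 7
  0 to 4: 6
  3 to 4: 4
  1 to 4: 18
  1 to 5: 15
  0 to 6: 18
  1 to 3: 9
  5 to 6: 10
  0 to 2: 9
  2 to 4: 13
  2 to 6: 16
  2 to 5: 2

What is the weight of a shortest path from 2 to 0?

A few of the 2→0 routes:
2→4→0: 13 + 6 = 19
2→1→3→4→0: 7 + 9 + 4 + 6 = 26
2→0: 9
2→5→6→0: 2 + 10 + 18 = 30
Shortest: 9.

9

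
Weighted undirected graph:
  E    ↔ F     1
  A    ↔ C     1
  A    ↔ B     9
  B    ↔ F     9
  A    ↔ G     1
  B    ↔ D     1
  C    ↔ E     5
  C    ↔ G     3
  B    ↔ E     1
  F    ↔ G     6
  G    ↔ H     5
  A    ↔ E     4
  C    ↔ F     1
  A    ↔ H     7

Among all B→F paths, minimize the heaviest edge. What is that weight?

1

Checking several routes:
B - E - F: max(1, 1) = 1
B - E - A - G - C - F: max(1, 4, 1, 3, 1) = 4
B - E - C - F: max(1, 5, 1) = 5
B - E - A - C - F: max(1, 4, 1, 1) = 4
The minimum achievable maximum is 1.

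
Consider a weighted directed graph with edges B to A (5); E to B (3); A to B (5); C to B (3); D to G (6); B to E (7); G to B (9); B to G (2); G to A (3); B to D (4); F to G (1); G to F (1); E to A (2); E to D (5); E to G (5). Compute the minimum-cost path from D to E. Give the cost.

Routes from D to E:
D - G - A - B - E: 6 + 3 + 5 + 7 = 21
D - G - B - E: 6 + 9 + 7 = 22
Best route has total 21.

21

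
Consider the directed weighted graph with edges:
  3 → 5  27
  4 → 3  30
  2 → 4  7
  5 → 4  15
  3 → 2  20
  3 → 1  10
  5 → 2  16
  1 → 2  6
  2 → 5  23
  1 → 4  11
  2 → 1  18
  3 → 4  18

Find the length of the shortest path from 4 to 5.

Paths from 4 to 5:
4-3-1-2-5: 30 + 10 + 6 + 23 = 69
4-3-5: 30 + 27 = 57
4-3-2-5: 30 + 20 + 23 = 73
Best route has total 57.

57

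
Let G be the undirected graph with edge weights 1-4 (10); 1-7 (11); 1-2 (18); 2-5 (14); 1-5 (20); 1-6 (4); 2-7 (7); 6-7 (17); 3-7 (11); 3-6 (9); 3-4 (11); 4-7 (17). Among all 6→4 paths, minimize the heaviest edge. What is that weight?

10

Checking several routes:
6 -> 3 -> 4: max(9, 11) = 11
6 -> 3 -> 7 -> 1 -> 4: max(9, 11, 11, 10) = 11
6 -> 1 -> 4: max(4, 10) = 10
Best route has worst link 10.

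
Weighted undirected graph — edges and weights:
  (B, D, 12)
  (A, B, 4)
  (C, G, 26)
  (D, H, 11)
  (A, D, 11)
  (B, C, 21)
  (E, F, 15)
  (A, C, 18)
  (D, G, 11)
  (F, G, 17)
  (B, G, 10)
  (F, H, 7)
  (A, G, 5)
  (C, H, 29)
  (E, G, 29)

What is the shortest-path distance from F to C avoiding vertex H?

Comparing a few candidate routes:
F → G → B → C: 17 + 10 + 21 = 48
F → G → A → C: 17 + 5 + 18 = 40
F → G → C: 17 + 26 = 43
F → G → A → B → C: 17 + 5 + 4 + 21 = 47
The minimum is 40.

40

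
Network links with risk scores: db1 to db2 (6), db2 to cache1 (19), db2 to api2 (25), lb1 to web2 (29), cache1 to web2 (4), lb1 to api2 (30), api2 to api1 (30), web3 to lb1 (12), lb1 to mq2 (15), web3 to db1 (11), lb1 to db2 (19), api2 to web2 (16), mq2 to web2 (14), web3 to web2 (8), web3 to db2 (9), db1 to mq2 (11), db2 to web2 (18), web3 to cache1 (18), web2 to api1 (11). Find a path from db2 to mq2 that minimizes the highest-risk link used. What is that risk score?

11

A few of the db2→mq2 routes:
db2 -> web3 -> web2 -> mq2: max(9, 8, 14) = 14
db2 -> web3 -> db1 -> mq2: max(9, 11, 11) = 11
db2 -> db1 -> mq2: max(6, 11) = 11
Best route has worst link 11.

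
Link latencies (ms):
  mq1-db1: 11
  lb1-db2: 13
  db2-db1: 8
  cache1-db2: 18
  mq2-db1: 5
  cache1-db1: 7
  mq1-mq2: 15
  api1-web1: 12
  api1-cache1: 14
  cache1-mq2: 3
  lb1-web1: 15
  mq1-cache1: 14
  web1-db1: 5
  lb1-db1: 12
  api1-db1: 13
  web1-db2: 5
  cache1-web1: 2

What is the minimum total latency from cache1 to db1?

7

Comparing a few candidate routes:
cache1→db2→db1: 18 + 8 = 26
cache1→mq1→db1: 14 + 11 = 25
cache1→mq2→db1: 3 + 5 = 8
cache1→web1→db2→db1: 2 + 5 + 8 = 15
cache1→web1→db1: 2 + 5 = 7
cache1→db1: 7
The minimum is 7 ms.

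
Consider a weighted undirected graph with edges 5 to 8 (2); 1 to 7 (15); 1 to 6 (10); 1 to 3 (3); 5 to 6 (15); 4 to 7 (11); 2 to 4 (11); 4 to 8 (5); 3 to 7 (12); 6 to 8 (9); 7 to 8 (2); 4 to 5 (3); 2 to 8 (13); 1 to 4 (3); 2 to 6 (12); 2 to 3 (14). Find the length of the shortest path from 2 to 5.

Checking several routes:
2→4→5: 11 + 3 = 14
2→4→8→5: 11 + 5 + 2 = 18
2→8→5: 13 + 2 = 15
Best route has total 14.

14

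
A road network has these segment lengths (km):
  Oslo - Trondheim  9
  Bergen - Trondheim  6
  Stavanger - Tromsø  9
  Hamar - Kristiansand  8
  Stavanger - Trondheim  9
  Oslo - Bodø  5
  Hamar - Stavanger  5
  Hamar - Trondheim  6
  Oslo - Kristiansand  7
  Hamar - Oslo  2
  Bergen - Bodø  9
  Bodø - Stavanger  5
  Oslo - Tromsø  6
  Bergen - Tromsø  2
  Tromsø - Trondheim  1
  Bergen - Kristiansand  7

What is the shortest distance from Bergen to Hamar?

Comparing a few candidate routes:
Bergen-Tromsø-Trondheim-Hamar: 2 + 1 + 6 = 9
Bergen-Trondheim-Hamar: 6 + 6 = 12
Bergen-Tromsø-Trondheim-Oslo-Hamar: 2 + 1 + 9 + 2 = 14
Bergen-Tromsø-Oslo-Hamar: 2 + 6 + 2 = 10
Bergen-Kristiansand-Hamar: 7 + 8 = 15
The minimum is 9 km.

9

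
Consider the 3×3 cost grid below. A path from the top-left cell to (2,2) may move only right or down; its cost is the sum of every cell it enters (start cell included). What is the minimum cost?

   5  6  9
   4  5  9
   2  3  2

16

Take r0c0→r1c0→r2c0→r2c1→r2c2 for a total of 5 + 4 + 2 + 3 + 2 = 16.
(Top row then right column would cost 31.)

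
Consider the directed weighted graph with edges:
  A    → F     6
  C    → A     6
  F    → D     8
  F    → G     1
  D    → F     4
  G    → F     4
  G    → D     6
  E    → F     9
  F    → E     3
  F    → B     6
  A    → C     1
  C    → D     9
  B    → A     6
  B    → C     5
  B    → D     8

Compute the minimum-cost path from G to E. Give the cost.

7

Candidate routes:
G → F → E: 4 + 3 = 7
G → D → F → E: 6 + 4 + 3 = 13
The minimum is 7.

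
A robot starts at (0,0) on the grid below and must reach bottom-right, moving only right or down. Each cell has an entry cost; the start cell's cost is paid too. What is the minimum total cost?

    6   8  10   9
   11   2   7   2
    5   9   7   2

Cheapest: [0,0] → [0,1] → [1,1] → [1,2] → [1,3] → [2,3]
  6 + 8 + 2 + 7 + 2 + 2 = 27

27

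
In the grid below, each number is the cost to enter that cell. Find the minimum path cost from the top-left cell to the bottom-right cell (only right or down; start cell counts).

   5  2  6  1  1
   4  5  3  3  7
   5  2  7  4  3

Path (0,0)→(0,1)→(0,2)→(0,3)→(1,3)→(2,3)→(2,4): 5 + 2 + 6 + 1 + 3 + 4 + 3 = 24.

24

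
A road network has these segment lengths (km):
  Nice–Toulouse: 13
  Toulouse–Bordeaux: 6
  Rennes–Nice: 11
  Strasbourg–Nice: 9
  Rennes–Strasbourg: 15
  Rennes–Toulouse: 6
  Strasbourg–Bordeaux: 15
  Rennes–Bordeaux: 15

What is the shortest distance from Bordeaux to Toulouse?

6

Checking several routes:
Bordeaux -> Rennes -> Toulouse: 15 + 6 = 21
Bordeaux -> Toulouse: 6
Bordeaux -> Strasbourg -> Rennes -> Toulouse: 15 + 15 + 6 = 36
Shortest: 6 km.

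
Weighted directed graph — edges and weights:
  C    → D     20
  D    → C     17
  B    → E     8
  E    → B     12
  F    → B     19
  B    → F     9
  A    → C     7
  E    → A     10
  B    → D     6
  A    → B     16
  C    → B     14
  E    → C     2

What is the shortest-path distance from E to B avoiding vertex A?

Paths from E to B avoiding A:
E -> C -> B: 2 + 14 = 16
E -> B: 12
The minimum is 12.

12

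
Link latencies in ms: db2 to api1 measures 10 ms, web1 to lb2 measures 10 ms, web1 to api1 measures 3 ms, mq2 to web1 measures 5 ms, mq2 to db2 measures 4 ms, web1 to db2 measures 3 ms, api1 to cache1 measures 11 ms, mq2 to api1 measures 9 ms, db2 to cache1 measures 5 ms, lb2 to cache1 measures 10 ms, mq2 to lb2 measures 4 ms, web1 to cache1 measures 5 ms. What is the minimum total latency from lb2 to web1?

Some routes from lb2 to web1:
lb2 - mq2 - web1: 4 + 5 = 9
lb2 - web1: 10
lb2 - mq2 - api1 - web1: 4 + 9 + 3 = 16
lb2 - cache1 - db2 - web1: 10 + 5 + 3 = 18
lb2 - mq2 - db2 - web1: 4 + 4 + 3 = 11
lb2 - cache1 - web1: 10 + 5 = 15
Best route has total 9 ms.

9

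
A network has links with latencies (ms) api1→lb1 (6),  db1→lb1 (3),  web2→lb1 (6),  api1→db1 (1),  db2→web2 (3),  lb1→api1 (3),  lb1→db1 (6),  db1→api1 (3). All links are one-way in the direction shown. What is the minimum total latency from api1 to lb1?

Candidate routes:
api1 → db1 → lb1: 1 + 3 = 4
api1 → lb1: 6
Best route has total 4 ms.

4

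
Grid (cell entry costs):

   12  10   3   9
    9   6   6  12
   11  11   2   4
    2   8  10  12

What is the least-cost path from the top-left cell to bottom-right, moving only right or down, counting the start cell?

49

Cheapest: r0c0 → r0c1 → r0c2 → r1c2 → r2c2 → r2c3 → r3c3
  12 + 10 + 3 + 6 + 2 + 4 + 12 = 49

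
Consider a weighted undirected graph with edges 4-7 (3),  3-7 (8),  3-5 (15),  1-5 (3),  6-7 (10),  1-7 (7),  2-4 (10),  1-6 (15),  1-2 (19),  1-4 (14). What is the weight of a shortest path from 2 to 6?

Comparing a few candidate routes:
2→4→7→6: 10 + 3 + 10 = 23
2→4→7→1→6: 10 + 3 + 7 + 15 = 35
2→1→6: 19 + 15 = 34
Shortest: 23.

23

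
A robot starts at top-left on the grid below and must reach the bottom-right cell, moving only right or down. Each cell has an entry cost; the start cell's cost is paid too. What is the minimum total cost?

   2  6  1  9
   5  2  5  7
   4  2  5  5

21

Take [0,0] [1,0] [1,1] [2,1] [2,2] [2,3] for a total of 2 + 5 + 2 + 2 + 5 + 5 = 21.
For comparison, the top-then-right route costs 30.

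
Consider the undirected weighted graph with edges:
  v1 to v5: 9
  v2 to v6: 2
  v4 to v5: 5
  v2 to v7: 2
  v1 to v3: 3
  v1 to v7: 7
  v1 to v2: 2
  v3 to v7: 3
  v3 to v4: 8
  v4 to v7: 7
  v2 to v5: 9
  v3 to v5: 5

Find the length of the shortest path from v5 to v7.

Some routes from v5 to v7:
v5 → v3 → v7: 5 + 3 = 8
v5 → v4 → v7: 5 + 7 = 12
v5 → v1 → v2 → v7: 9 + 2 + 2 = 13
v5 → v3 → v1 → v2 → v7: 5 + 3 + 2 + 2 = 12
v5 → v2 → v7: 9 + 2 = 11
Shortest: 8.

8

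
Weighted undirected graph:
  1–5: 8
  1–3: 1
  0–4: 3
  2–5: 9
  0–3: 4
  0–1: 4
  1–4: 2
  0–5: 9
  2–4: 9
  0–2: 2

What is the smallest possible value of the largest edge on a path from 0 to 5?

Checking several routes:
0 -> 4 -> 1 -> 5: max(3, 2, 8) = 8
0 -> 1 -> 5: max(4, 8) = 8
0 -> 1 -> 4 -> 2 -> 5: max(4, 2, 9, 9) = 9
0 -> 3 -> 1 -> 4 -> 2 -> 5: max(4, 1, 2, 9, 9) = 9
0 -> 5: max(9) = 9
0 -> 3 -> 1 -> 5: max(4, 1, 8) = 8
Best route has worst link 8.

8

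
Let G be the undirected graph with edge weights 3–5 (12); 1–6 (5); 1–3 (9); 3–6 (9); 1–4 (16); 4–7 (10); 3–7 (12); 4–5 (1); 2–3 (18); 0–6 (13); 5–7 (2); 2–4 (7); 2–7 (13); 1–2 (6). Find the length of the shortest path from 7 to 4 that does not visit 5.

10

Checking several routes:
7 -> 3 -> 2 -> 4: 12 + 18 + 7 = 37
7 -> 2 -> 1 -> 4: 13 + 6 + 16 = 35
7 -> 3 -> 1 -> 2 -> 4: 12 + 9 + 6 + 7 = 34
7 -> 4: 10
7 -> 2 -> 4: 13 + 7 = 20
Shortest: 10.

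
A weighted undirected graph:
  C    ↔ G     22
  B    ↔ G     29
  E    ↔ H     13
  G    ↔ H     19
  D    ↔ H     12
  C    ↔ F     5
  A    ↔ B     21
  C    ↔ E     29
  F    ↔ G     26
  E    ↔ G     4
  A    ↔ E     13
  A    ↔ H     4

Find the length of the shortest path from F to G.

Checking several routes:
F -> C -> G: 5 + 22 = 27
F -> G: 26
F -> C -> E -> G: 5 + 29 + 4 = 38
The minimum is 26.

26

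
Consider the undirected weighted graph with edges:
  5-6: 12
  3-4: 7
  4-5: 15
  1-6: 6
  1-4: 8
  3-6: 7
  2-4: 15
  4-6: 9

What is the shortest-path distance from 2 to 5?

Candidate routes:
2-4-1-6-5: 15 + 8 + 6 + 12 = 41
2-4-5: 15 + 15 = 30
2-4-6-5: 15 + 9 + 12 = 36
2-4-3-6-5: 15 + 7 + 7 + 12 = 41
The minimum is 30.

30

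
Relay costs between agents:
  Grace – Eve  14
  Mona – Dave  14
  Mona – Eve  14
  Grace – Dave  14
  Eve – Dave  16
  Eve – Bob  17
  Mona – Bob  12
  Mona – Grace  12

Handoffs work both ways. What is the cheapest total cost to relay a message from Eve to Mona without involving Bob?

14

Comparing a few candidate routes:
Eve-Mona: 14
Eve-Grace-Mona: 14 + 12 = 26
Eve-Dave-Mona: 16 + 14 = 30
The minimum is 14.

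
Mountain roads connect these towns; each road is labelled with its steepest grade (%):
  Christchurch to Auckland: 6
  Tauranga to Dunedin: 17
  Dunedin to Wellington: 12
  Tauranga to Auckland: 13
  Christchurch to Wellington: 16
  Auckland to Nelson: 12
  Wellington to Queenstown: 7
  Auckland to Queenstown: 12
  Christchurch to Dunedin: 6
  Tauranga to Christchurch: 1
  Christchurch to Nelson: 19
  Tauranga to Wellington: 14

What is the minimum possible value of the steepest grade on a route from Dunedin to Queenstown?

Comparing a few candidate routes:
Dunedin → Wellington → Queenstown: max(12, 7) = 12
Dunedin → Christchurch → Auckland → Queenstown: max(6, 6, 12) = 12
Dunedin → Wellington → Tauranga → Auckland → Queenstown: max(12, 14, 13, 12) = 14
Dunedin → Wellington → Tauranga → Christchurch → Auckland → Queenstown: max(12, 14, 1, 6, 12) = 14
Dunedin → Christchurch → Tauranga → Auckland → Queenstown: max(6, 1, 13, 12) = 13
Dunedin → Christchurch → Tauranga → Wellington → Queenstown: max(6, 1, 14, 7) = 14
The minimum achievable maximum is 12%.

12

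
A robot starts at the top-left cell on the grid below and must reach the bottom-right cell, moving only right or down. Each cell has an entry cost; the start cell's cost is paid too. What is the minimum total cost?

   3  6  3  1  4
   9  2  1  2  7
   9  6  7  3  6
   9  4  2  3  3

23

Take [0,0] -> [0,1] -> [1,1] -> [1,2] -> [1,3] -> [2,3] -> [3,3] -> [3,4] for a total of 3 + 6 + 2 + 1 + 2 + 3 + 3 + 3 = 23.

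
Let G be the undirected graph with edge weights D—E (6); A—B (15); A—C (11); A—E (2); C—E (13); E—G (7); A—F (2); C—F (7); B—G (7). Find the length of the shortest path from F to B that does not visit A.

Routes from F to B avoiding A:
F - C - E - G - B: 7 + 13 + 7 + 7 = 34
Best route has total 34.

34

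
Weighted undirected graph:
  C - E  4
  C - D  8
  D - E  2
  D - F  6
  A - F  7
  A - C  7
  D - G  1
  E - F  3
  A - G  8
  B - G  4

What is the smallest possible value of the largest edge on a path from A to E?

Some routes from A to E:
A→C→E: max(7, 4) = 7
A→G→D→E: max(8, 1, 2) = 8
A→F→E: max(7, 3) = 7
A→G→D→F→E: max(8, 1, 6, 3) = 8
A→F→D→E: max(7, 6, 2) = 7
The minimum achievable maximum is 7.

7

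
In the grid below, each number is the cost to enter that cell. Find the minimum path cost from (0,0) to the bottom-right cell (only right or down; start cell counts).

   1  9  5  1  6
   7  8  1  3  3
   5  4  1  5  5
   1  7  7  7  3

30

Path (0,0)→(0,1)→(0,2)→(0,3)→(1,3)→(1,4)→(2,4)→(3,4): 1 + 9 + 5 + 1 + 3 + 3 + 5 + 3 = 30.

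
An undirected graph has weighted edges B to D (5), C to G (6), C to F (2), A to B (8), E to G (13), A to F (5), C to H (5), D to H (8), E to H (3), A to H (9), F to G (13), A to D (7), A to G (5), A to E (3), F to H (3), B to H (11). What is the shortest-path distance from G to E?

Some routes from G to E:
G → A → E: 5 + 3 = 8
G → E: 13
G → C → F → H → E: 6 + 2 + 3 + 3 = 14
Best route has total 8.

8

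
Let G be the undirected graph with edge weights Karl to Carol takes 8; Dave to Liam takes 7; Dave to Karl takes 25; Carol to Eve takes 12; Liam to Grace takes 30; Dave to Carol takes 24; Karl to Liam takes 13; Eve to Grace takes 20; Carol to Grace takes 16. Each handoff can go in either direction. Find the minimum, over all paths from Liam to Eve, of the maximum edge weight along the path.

A few of the Liam→Eve routes:
Liam→Karl→Carol→Eve: max(13, 8, 12) = 13
Liam→Karl→Carol→Grace→Eve: max(13, 8, 16, 20) = 20
Liam→Dave→Carol→Grace→Eve: max(7, 24, 16, 20) = 24
Best route has worst link 13.

13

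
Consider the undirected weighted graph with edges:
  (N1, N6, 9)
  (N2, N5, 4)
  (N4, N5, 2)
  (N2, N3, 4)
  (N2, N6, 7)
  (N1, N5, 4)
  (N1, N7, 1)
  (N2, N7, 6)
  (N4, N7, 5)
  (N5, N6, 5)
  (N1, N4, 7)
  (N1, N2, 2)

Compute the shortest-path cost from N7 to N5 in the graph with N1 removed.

7

Paths from N7 to N5 avoiding N1:
N7 → N2 → N6 → N5: 6 + 7 + 5 = 18
N7 → N4 → N5: 5 + 2 = 7
N7 → N2 → N5: 6 + 4 = 10
Shortest: 7.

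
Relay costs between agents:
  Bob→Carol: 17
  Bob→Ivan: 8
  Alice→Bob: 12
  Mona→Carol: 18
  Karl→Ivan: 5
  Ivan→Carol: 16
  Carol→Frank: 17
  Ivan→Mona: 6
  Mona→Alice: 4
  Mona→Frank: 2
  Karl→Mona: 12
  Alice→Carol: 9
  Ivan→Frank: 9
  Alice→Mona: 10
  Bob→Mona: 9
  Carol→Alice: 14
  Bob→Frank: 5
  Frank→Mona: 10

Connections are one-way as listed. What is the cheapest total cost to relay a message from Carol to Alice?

14

Candidate routes:
Carol → Alice: 14
Carol → Frank → Mona → Alice: 17 + 10 + 4 = 31
The minimum is 14.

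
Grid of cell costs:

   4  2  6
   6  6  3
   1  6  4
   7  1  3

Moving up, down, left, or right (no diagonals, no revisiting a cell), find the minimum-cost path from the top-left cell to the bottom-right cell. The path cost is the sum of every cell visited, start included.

Take (0,0) (1,0) (2,0) (2,1) (3,1) (3,2) for a total of 4 + 6 + 1 + 6 + 1 + 3 = 21.

21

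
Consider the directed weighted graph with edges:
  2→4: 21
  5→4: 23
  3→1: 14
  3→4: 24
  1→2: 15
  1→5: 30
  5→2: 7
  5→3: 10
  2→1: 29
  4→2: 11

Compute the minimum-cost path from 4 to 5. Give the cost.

Routes from 4 to 5:
4-2-1-5: 11 + 29 + 30 = 70
The minimum is 70.

70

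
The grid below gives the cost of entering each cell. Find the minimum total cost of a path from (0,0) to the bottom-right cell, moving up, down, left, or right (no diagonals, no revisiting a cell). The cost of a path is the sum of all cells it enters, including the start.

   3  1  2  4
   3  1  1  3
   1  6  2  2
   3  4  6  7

Cheapest: r0c0 r0c1 r1c1 r1c2 r2c2 r2c3 r3c3
  3 + 1 + 1 + 1 + 2 + 2 + 7 = 17

17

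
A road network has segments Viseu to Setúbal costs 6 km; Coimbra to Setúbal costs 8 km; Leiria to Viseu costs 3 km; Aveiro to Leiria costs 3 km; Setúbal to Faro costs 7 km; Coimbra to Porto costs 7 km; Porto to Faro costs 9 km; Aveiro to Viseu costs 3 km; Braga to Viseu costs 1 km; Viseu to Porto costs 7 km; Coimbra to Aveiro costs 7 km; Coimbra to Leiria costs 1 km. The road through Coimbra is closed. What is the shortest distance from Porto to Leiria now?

10

Checking several routes:
Porto→Viseu→Leiria: 7 + 3 = 10
Porto→Viseu→Aveiro→Leiria: 7 + 3 + 3 = 13
Porto→Faro→Setúbal→Viseu→Leiria: 9 + 7 + 6 + 3 = 25
Shortest: 10 km.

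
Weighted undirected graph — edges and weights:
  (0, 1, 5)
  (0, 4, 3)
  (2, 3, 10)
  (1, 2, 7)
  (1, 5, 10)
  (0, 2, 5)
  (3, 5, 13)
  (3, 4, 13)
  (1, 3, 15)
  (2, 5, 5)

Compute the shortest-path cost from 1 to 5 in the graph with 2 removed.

Routes from 1 to 5 avoiding 2:
1→5: 10
1→0→4→3→5: 5 + 3 + 13 + 13 = 34
1→3→5: 15 + 13 = 28
Shortest: 10.

10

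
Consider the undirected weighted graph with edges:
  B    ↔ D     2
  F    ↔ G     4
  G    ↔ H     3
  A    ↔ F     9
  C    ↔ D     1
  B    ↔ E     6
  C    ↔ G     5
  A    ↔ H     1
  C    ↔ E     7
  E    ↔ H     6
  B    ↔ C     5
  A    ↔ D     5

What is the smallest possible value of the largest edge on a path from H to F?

4

Comparing a few candidate routes:
H → A → D → B → C → G → F: max(1, 5, 2, 5, 5, 4) = 5
H → A → D → C → G → F: max(1, 5, 1, 5, 4) = 5
H → G → F: max(3, 4) = 4
H → E → B → D → C → G → F: max(6, 6, 2, 1, 5, 4) = 6
The minimum achievable maximum is 4.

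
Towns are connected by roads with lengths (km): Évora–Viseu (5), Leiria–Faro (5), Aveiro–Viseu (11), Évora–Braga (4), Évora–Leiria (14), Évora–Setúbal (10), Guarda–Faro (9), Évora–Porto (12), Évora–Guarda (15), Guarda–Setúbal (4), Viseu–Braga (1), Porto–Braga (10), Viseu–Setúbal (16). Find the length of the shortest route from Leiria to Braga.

18

Comparing a few candidate routes:
Leiria → Faro → Guarda → Setúbal → Évora → Viseu → Braga: 5 + 9 + 4 + 10 + 5 + 1 = 34
Leiria → Évora → Braga: 14 + 4 = 18
Leiria → Faro → Guarda → Évora → Braga: 5 + 9 + 15 + 4 = 33
Leiria → Faro → Guarda → Évora → Viseu → Braga: 5 + 9 + 15 + 5 + 1 = 35
Leiria → Faro → Guarda → Setúbal → Évora → Braga: 5 + 9 + 4 + 10 + 4 = 32
Leiria → Évora → Viseu → Braga: 14 + 5 + 1 = 20
Best route has total 18 km.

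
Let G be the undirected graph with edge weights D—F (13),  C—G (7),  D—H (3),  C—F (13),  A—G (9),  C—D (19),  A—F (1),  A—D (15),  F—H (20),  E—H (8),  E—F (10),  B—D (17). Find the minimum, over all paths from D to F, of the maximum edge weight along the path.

Comparing a few candidate routes:
D→A→G→C→F: max(15, 9, 7, 13) = 15
D→A→F: max(15, 1) = 15
D→F: max(13) = 13
D→C→F: max(19, 13) = 19
D→H→E→F: max(3, 8, 10) = 10
Smallest bottleneck: 10.

10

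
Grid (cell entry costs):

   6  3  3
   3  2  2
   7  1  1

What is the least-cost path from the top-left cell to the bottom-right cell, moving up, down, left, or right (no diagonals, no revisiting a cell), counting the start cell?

13

One optimal route is [0,0] → [0,1] → [1,1] → [2,1] → [2,2].
Its cost is 6 + 3 + 2 + 1 + 1 = 13.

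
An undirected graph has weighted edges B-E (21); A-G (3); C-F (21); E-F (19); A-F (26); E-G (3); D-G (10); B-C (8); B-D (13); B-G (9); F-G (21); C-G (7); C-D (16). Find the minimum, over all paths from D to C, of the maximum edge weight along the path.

A few of the D→C routes:
D-G-B-C: max(10, 9, 8) = 10
D-C: max(16) = 16
D-B-G-C: max(13, 9, 7) = 13
D-B-C: max(13, 8) = 13
D-G-E-F-C: max(10, 3, 19, 21) = 21
D-G-C: max(10, 7) = 10
Best route has worst link 10.

10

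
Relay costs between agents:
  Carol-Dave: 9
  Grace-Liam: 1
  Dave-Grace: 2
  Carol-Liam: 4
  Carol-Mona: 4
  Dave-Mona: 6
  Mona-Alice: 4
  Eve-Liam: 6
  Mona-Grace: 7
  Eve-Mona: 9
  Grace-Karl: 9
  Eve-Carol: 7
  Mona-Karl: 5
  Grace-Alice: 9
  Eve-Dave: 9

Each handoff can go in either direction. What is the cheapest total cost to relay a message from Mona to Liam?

Comparing a few candidate routes:
Mona-Eve-Liam: 9 + 6 = 15
Mona-Alice-Grace-Liam: 4 + 9 + 1 = 14
Mona-Carol-Liam: 4 + 4 = 8
Mona-Grace-Liam: 7 + 1 = 8
Mona-Karl-Grace-Liam: 5 + 9 + 1 = 15
Mona-Dave-Grace-Liam: 6 + 2 + 1 = 9
Best route has total 8.

8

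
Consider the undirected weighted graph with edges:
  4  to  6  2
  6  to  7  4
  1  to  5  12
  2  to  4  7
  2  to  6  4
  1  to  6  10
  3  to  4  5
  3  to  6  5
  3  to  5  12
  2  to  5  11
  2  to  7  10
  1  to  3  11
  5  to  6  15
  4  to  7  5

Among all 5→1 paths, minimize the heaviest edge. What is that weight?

11

Comparing a few candidate routes:
5 → 2 → 7 → 4 → 6 → 3 → 1: max(11, 10, 5, 2, 5, 11) = 11
5 → 2 → 7 → 4 → 3 → 6 → 1: max(11, 10, 5, 5, 5, 10) = 11
5 → 2 → 7 → 4 → 6 → 1: max(11, 10, 5, 2, 10) = 11
5 → 2 → 7 → 4 → 3 → 1: max(11, 10, 5, 5, 11) = 11
Best route has worst link 11.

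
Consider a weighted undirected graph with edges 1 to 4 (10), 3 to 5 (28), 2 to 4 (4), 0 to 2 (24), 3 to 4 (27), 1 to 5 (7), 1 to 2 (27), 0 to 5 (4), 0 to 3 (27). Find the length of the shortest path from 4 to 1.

10

Comparing a few candidate routes:
4→3→0→5→1: 27 + 27 + 4 + 7 = 65
4→2→0→5→1: 4 + 24 + 4 + 7 = 39
4→1: 10
4→3→5→1: 27 + 28 + 7 = 62
4→2→0→3→5→1: 4 + 24 + 27 + 28 + 7 = 90
4→2→1: 4 + 27 = 31
Shortest: 10.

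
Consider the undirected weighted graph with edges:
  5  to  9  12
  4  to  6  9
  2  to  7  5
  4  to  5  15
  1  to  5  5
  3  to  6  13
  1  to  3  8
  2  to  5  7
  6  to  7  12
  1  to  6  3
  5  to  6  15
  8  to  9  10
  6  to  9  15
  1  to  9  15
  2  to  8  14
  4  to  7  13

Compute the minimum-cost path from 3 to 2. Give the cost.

Checking several routes:
3 -> 1 -> 5 -> 2: 8 + 5 + 7 = 20
3 -> 6 -> 7 -> 2: 13 + 12 + 5 = 30
3 -> 6 -> 1 -> 5 -> 2: 13 + 3 + 5 + 7 = 28
3 -> 1 -> 6 -> 7 -> 2: 8 + 3 + 12 + 5 = 28
Shortest: 20.

20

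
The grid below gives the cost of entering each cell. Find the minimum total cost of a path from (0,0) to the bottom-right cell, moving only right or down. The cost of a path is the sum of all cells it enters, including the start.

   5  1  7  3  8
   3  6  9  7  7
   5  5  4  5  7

33

Cheapest: (0,0) (0,1) (1,1) (2,1) (2,2) (2,3) (2,4)
  5 + 1 + 6 + 5 + 4 + 5 + 7 = 33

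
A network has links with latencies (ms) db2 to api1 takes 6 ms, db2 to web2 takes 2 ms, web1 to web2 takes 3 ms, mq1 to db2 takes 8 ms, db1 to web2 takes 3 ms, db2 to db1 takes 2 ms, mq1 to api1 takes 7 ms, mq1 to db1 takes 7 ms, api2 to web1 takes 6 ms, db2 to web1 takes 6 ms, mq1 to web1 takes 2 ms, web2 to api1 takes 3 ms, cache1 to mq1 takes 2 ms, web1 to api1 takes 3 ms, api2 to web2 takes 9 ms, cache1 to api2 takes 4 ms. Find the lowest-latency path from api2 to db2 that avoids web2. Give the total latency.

12

Some routes from api2 to db2 avoiding web2:
api2-cache1-mq1-db2: 4 + 2 + 8 = 14
api2-cache1-mq1-db1-db2: 4 + 2 + 7 + 2 = 15
api2-web1-db2: 6 + 6 = 12
api2-cache1-mq1-web1-db2: 4 + 2 + 2 + 6 = 14
api2-web1-api1-db2: 6 + 3 + 6 = 15
Best route has total 12 ms.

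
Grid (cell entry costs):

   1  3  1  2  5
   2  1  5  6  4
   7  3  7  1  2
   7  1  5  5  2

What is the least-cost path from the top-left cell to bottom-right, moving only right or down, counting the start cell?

18

Best path: r0c0 r0c1 r0c2 r0c3 r1c3 r2c3 r2c4 r3c4
Cost: 1 + 3 + 1 + 2 + 6 + 1 + 2 + 2 = 18
For comparison, the top-then-right route costs 20.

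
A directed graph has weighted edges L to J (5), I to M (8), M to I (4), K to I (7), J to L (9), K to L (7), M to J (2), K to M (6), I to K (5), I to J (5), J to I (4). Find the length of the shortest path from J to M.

12

Candidate routes:
J-I-K-M: 4 + 5 + 6 = 15
J-I-M: 4 + 8 = 12
Best route has total 12.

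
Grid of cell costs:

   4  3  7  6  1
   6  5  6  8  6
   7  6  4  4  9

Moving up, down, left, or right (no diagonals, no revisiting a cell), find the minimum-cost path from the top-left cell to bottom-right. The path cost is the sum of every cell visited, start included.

35

Cheapest: r0c0 -> r0c1 -> r1c1 -> r1c2 -> r2c2 -> r2c3 -> r2c4
  4 + 3 + 5 + 6 + 4 + 4 + 9 = 35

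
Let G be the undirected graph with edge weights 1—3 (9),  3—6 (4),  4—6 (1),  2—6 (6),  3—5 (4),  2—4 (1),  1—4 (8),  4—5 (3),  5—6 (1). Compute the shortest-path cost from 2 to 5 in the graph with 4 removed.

Candidate routes:
2-6-5: 6 + 1 = 7
2-6-3-5: 6 + 4 + 4 = 14
Best route has total 7.

7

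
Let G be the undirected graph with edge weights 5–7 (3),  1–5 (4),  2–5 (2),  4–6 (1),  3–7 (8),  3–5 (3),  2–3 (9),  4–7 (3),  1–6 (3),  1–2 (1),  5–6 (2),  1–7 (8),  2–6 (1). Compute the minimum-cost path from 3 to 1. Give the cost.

Checking several routes:
3-5-2-1: 3 + 2 + 1 = 6
3-5-6-2-1: 3 + 2 + 1 + 1 = 7
3-5-1: 3 + 4 = 7
The minimum is 6.

6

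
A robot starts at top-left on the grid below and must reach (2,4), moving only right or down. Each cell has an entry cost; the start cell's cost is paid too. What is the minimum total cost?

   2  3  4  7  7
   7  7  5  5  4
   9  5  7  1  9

29

Best path: [0,0] → [0,1] → [0,2] → [1,2] → [1,3] → [2,3] → [2,4]
Cost: 2 + 3 + 4 + 5 + 5 + 1 + 9 = 29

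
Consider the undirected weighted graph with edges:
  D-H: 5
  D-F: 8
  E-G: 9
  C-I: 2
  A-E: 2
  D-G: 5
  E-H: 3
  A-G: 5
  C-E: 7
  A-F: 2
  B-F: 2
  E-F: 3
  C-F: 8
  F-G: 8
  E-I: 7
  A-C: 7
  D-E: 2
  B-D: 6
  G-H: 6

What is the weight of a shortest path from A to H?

Checking several routes:
A -> E -> D -> H: 2 + 2 + 5 = 9
A -> E -> H: 2 + 3 = 5
A -> F -> E -> H: 2 + 3 + 3 = 8
Best route has total 5.

5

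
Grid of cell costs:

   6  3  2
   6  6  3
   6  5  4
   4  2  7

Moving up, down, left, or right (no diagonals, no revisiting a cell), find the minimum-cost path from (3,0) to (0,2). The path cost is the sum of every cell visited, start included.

20

One optimal route is r3c0→r3c1→r2c1→r2c2→r1c2→r0c2.
Its cost is 4 + 2 + 5 + 4 + 3 + 2 = 20.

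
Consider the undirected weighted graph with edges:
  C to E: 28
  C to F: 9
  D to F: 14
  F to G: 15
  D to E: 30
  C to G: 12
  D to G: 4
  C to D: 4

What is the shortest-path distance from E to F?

37

Comparing a few candidate routes:
E -> C -> F: 28 + 9 = 37
E -> D -> F: 30 + 14 = 44
E -> D -> C -> F: 30 + 4 + 9 = 43
E -> C -> D -> F: 28 + 4 + 14 = 46
E -> D -> G -> F: 30 + 4 + 15 = 49
E -> C -> D -> G -> F: 28 + 4 + 4 + 15 = 51
Shortest: 37.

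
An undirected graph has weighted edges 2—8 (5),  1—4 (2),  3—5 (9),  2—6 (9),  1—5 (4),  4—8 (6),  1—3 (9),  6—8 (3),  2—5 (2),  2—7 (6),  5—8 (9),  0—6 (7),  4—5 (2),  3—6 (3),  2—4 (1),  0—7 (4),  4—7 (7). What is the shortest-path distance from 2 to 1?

Some routes from 2 to 1:
2→5→4→1: 2 + 2 + 2 = 6
2→8→4→1: 5 + 6 + 2 = 13
2→4→1: 1 + 2 = 3
2→4→5→1: 1 + 2 + 4 = 7
2→5→1: 2 + 4 = 6
Best route has total 3.

3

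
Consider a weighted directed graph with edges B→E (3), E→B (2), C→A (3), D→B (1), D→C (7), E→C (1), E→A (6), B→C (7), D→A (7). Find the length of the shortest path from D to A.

Candidate routes:
D-C-A: 7 + 3 = 10
D-B-E-C-A: 1 + 3 + 1 + 3 = 8
D-A: 7
D-B-C-A: 1 + 7 + 3 = 11
D-B-E-A: 1 + 3 + 6 = 10
Shortest: 7.

7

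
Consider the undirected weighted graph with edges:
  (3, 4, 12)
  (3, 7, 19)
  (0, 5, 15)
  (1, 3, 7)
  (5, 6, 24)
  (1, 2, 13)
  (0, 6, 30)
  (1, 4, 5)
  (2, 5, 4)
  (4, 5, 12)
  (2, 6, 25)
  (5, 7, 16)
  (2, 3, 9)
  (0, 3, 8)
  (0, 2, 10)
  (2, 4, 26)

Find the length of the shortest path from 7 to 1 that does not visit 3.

33

Some routes from 7 to 1 avoiding 3:
7→5→4→1: 16 + 12 + 5 = 33
7→5→0→2→1: 16 + 15 + 10 + 13 = 54
7→5→2→4→1: 16 + 4 + 26 + 5 = 51
7→5→2→1: 16 + 4 + 13 = 33
Shortest: 33.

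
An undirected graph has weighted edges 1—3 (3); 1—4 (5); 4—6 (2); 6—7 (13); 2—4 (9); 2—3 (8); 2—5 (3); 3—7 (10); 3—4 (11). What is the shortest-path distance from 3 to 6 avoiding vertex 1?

Paths from 3 to 6 avoiding 1:
3 -> 4 -> 6: 11 + 2 = 13
3 -> 2 -> 4 -> 6: 8 + 9 + 2 = 19
3 -> 7 -> 6: 10 + 13 = 23
Shortest: 13.

13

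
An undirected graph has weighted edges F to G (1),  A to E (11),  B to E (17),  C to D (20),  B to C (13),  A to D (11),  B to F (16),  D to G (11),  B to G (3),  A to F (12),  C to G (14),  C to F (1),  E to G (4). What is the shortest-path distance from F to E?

5

Comparing a few candidate routes:
F-C-B-G-E: 1 + 13 + 3 + 4 = 21
F-G-B-E: 1 + 3 + 17 = 21
F-A-E: 12 + 11 = 23
F-C-G-E: 1 + 14 + 4 = 19
F-B-G-E: 16 + 3 + 4 = 23
F-G-E: 1 + 4 = 5
Best route has total 5.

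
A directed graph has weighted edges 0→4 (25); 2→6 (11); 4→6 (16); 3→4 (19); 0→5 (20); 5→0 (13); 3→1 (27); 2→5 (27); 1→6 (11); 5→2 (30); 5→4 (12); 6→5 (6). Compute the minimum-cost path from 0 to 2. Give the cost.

50

Candidate routes:
0 → 4 → 6 → 5 → 2: 25 + 16 + 6 + 30 = 77
0 → 5 → 2: 20 + 30 = 50
Shortest: 50.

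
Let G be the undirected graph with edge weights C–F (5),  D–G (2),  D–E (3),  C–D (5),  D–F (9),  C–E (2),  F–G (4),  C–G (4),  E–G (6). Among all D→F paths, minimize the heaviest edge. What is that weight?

Comparing a few candidate routes:
D-G-F: max(2, 4) = 4
D-E-C-F: max(3, 2, 5) = 5
D-E-C-G-F: max(3, 2, 4, 4) = 4
D-G-C-F: max(2, 4, 5) = 5
Smallest bottleneck: 4.

4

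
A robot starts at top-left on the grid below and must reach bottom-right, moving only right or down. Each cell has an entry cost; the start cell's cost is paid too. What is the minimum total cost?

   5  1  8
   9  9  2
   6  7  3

Best path: (0,0)→(0,1)→(0,2)→(1,2)→(2,2)
Cost: 5 + 1 + 8 + 2 + 3 = 19

19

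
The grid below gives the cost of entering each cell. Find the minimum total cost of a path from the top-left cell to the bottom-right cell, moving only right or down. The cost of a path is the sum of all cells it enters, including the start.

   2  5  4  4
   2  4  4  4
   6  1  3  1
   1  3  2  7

20

Take r0c0 -> r1c0 -> r1c1 -> r2c1 -> r2c2 -> r2c3 -> r3c3 for a total of 2 + 2 + 4 + 1 + 3 + 1 + 7 = 20.
For comparison, the top-then-right route costs 27.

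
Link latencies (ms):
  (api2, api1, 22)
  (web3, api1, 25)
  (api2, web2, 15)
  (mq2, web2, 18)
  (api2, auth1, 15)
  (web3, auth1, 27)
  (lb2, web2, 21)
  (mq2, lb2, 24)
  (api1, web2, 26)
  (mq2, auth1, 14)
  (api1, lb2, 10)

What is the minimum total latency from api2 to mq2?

Some routes from api2 to mq2:
api2 → web2 → mq2: 15 + 18 = 33
api2 → auth1 → mq2: 15 + 14 = 29
api2 → web2 → lb2 → mq2: 15 + 21 + 24 = 60
api2 → api1 → lb2 → mq2: 22 + 10 + 24 = 56
Shortest: 29 ms.

29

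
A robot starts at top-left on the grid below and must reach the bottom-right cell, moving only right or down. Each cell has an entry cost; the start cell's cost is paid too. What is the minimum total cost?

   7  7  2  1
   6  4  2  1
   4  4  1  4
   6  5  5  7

29

One optimal route is [0,0]→[0,1]→[0,2]→[0,3]→[1,3]→[2,3]→[3,3].
Its cost is 7 + 7 + 2 + 1 + 1 + 4 + 7 = 29.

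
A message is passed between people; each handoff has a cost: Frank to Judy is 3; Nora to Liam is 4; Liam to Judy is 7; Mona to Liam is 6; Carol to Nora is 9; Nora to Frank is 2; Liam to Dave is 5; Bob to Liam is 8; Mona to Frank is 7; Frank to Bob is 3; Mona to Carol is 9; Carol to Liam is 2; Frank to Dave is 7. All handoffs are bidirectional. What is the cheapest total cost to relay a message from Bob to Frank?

Comparing a few candidate routes:
Bob - Liam - Nora - Frank: 8 + 4 + 2 = 14
Bob - Liam - Judy - Frank: 8 + 7 + 3 = 18
Bob - Liam - Dave - Frank: 8 + 5 + 7 = 20
Bob - Frank: 3
Shortest: 3.

3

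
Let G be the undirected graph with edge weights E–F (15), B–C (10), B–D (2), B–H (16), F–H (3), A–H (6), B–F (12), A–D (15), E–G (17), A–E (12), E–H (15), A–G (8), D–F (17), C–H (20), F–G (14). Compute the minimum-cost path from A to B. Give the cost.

A few of the A→B routes:
A -> D -> B: 15 + 2 = 17
A -> H -> F -> D -> B: 6 + 3 + 17 + 2 = 28
A -> H -> B: 6 + 16 = 22
A -> H -> F -> B: 6 + 3 + 12 = 21
The minimum is 17.

17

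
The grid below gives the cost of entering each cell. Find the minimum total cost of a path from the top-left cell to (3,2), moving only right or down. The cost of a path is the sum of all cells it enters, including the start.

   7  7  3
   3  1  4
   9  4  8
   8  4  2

21

Take r0c0 → r1c0 → r1c1 → r2c1 → r3c1 → r3c2 for a total of 7 + 3 + 1 + 4 + 4 + 2 = 21.
For comparison, the top-then-right route costs 31.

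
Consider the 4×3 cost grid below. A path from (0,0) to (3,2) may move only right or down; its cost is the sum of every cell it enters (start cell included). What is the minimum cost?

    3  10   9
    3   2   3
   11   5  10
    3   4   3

Cheapest: [0,0] -> [1,0] -> [1,1] -> [2,1] -> [3,1] -> [3,2]
  3 + 3 + 2 + 5 + 4 + 3 = 20
For comparison, the top-then-right route costs 38.

20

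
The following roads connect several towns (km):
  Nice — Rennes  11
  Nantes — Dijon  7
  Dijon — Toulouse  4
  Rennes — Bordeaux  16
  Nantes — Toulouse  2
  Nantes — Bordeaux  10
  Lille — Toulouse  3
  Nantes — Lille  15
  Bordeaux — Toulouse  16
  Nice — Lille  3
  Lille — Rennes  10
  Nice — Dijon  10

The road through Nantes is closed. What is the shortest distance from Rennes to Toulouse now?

Some routes from Rennes to Toulouse avoiding Nantes:
Rennes-Lille-Toulouse: 10 + 3 = 13
Rennes-Nice-Dijon-Toulouse: 11 + 10 + 4 = 25
Rennes-Nice-Lille-Toulouse: 11 + 3 + 3 = 17
Best route has total 13 km.

13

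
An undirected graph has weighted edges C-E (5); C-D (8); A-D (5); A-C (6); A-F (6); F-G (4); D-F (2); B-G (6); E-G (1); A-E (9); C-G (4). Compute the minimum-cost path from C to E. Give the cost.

Some routes from C to E:
C - E: 5
C - A - D - F - G - E: 6 + 5 + 2 + 4 + 1 = 18
C - A - F - G - E: 6 + 6 + 4 + 1 = 17
C - G - E: 4 + 1 = 5
C - A - E: 6 + 9 = 15
C - D - F - G - E: 8 + 2 + 4 + 1 = 15
Best route has total 5.

5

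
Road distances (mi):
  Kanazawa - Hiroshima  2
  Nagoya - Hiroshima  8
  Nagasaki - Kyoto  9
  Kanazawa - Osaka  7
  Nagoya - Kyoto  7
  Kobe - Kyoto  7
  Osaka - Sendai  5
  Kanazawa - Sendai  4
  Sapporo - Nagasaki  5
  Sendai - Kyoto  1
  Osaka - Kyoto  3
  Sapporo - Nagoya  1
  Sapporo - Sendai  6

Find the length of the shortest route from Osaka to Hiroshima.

A few of the Osaka→Hiroshima routes:
Osaka-Kyoto-Sendai-Kanazawa-Hiroshima: 3 + 1 + 4 + 2 = 10
Osaka-Kyoto-Nagoya-Hiroshima: 3 + 7 + 8 = 18
Osaka-Sendai-Kanazawa-Hiroshima: 5 + 4 + 2 = 11
Osaka-Kyoto-Sendai-Sapporo-Nagoya-Hiroshima: 3 + 1 + 6 + 1 + 8 = 19
Osaka-Kanazawa-Hiroshima: 7 + 2 = 9
The minimum is 9 mi.

9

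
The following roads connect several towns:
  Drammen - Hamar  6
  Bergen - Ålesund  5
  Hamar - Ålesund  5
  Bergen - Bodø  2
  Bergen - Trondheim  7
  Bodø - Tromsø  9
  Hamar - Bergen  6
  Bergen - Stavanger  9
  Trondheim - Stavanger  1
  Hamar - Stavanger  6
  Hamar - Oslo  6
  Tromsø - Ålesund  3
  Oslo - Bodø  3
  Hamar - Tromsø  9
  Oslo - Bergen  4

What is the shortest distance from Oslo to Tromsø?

Some routes from Oslo to Tromsø:
Oslo -> Bodø -> Bergen -> Ålesund -> Tromsø: 3 + 2 + 5 + 3 = 13
Oslo -> Bergen -> Ålesund -> Tromsø: 4 + 5 + 3 = 12
Oslo -> Hamar -> Ålesund -> Tromsø: 6 + 5 + 3 = 14
Oslo -> Bodø -> Tromsø: 3 + 9 = 12
Best route has total 12.

12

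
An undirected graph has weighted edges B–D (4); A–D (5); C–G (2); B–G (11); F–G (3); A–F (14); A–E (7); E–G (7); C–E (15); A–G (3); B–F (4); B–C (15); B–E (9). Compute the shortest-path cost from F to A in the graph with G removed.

Routes from F to A avoiding G:
F -> B -> D -> A: 4 + 4 + 5 = 13
F -> B -> C -> E -> A: 4 + 15 + 15 + 7 = 41
F -> A: 14
F -> B -> E -> A: 4 + 9 + 7 = 20
Best route has total 13.

13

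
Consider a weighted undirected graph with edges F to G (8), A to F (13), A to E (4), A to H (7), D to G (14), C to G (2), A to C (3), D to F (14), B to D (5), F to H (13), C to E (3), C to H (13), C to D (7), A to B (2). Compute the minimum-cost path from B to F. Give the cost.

15

Comparing a few candidate routes:
B - A - F: 2 + 13 = 15
B - A - H - F: 2 + 7 + 13 = 22
B - A - E - C - G - F: 2 + 4 + 3 + 2 + 8 = 19
B - D - C - G - F: 5 + 7 + 2 + 8 = 22
B - D - F: 5 + 14 = 19
B - A - C - G - F: 2 + 3 + 2 + 8 = 15
Shortest: 15.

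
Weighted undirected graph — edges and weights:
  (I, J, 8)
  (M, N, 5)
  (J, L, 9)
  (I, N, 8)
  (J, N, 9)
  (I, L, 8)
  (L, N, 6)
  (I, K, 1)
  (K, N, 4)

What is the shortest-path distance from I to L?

Checking several routes:
I - J - L: 8 + 9 = 17
I - K - N - L: 1 + 4 + 6 = 11
I - N - L: 8 + 6 = 14
I - L: 8
I - J - N - L: 8 + 9 + 6 = 23
Best route has total 8.

8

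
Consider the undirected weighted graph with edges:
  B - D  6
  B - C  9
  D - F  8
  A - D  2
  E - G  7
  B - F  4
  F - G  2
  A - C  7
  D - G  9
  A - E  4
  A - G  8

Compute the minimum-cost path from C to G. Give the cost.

Checking several routes:
C→A→D→F→G: 7 + 2 + 8 + 2 = 19
C→A→E→G: 7 + 4 + 7 = 18
C→A→G: 7 + 8 = 15
C→A→D→G: 7 + 2 + 9 = 18
C→A→D→B→F→G: 7 + 2 + 6 + 4 + 2 = 21
C→B→F→G: 9 + 4 + 2 = 15
Best route has total 15.

15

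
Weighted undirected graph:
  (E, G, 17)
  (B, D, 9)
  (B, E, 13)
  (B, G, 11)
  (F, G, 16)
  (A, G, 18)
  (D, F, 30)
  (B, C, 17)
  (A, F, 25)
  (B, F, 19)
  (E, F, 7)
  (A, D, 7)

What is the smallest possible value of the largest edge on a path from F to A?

Comparing a few candidate routes:
F→E→G→B→D→A: max(7, 17, 11, 9, 7) = 17
F→G→E→B→D→A: max(16, 17, 13, 9, 7) = 17
F→G→B→D→A: max(16, 11, 9, 7) = 16
F→E→B→D→A: max(7, 13, 9, 7) = 13
Smallest bottleneck: 13.

13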